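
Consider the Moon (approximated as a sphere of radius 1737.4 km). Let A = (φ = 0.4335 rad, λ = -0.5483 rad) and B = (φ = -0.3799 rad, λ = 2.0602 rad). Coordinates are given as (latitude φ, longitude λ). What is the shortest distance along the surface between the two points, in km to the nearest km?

4604 km

With latitudes φ₁ = 24.838°, φ₂ = -21.767° and longitude difference Δλ = 149.456°:
cos c = sin φ₁ sin φ₂ + cos φ₁ cos φ₂ cos Δλ = (0.4200)(-0.3708) + (0.9075)(0.9287)(-0.8612) = -0.88162,
so c = arccos(-0.88162) = 2.65007 rad.
Distance = R·c = 1737.4 × 2.6501 ≈ 4604 km.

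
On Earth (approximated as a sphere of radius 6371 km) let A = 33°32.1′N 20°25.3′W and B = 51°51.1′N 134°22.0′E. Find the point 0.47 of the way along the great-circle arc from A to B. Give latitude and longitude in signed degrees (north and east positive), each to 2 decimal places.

72.36°, 16.03°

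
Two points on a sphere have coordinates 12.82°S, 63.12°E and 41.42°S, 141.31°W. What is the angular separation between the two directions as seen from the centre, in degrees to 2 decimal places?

With latitudes φ₁ = -12.820°, φ₂ = -41.420° and longitude difference Δλ = 155.570°:
Haversine: a = sin²(Δφ/2) + cos φ₁ cos φ₂ sin²(Δλ/2) = 0.0610 + (0.9751)(0.7499)(0.9552) = 0.75946.
Central angle c = 2·arcsin(√a) = 2.11639 rad.
So the angular separation is 121.26°.

121.26°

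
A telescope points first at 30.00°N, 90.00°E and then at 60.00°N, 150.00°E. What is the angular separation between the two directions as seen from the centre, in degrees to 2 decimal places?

49.49°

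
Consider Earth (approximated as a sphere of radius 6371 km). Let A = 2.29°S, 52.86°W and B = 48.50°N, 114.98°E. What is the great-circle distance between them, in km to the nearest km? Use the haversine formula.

14747 km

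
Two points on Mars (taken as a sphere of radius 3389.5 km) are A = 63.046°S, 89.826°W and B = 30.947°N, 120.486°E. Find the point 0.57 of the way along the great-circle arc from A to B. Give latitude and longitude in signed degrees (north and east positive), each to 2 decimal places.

-26.75°, 142.18°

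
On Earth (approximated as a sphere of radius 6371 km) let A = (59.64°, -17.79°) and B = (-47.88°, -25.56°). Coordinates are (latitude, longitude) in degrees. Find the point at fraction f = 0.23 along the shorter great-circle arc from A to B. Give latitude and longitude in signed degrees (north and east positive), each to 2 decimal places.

34.93°, -20.58°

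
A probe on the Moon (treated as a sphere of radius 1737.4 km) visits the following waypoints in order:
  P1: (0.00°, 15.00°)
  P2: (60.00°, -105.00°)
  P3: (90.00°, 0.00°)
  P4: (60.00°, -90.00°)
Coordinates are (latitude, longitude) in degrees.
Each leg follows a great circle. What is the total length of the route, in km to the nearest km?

Leg P1→P2: central angle 1.8235 rad, distance 3168.1 km.
Leg P2→P3: central angle 0.5236 rad, distance 909.7 km.
Leg P3→P4: central angle 0.5236 rad, distance 909.7 km.
Total: 3168.1 + 909.7 + 909.7 ≈ 4988 km.

4988 km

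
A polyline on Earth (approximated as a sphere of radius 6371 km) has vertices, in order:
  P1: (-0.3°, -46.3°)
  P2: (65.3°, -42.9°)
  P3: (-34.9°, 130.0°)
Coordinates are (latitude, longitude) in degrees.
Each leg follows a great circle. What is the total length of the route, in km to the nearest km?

23901 km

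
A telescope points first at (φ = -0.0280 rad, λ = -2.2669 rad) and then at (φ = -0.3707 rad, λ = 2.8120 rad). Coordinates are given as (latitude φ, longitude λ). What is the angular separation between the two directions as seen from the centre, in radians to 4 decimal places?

1.2196 rad

Let φ₁ = -0.0280 rad, φ₂ = -0.3707 rad, and Δλ = -1.2043 rad.
cos c = sin φ₁ sin φ₂ + cos φ₁ cos φ₂ cos Δλ = (-0.0280)(-0.3623) + (0.9996)(0.9321)(0.3584) = 0.34403,
so c = arccos(0.34403) = 1.21959 rad.
So the angular separation is 1.2196 rad.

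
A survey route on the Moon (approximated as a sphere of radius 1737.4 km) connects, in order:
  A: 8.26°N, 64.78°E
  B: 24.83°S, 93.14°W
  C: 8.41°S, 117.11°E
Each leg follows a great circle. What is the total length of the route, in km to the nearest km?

8757 km

Leg A→B: central angle 2.6739 rad, distance 4645.6 km.
Leg B→C: central angle 2.3662 rad, distance 4111.0 km.
Total: 4645.6 + 4111.0 ≈ 8757 km.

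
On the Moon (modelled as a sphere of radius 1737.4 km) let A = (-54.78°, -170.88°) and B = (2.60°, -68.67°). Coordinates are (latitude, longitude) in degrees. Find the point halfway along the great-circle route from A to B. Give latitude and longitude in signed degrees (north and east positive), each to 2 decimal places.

Central angle δ = 1.7304 rad. Interpolating on the sphere with fraction f = 0.5:
P = [sin((1−f)δ)·A + sin(fδ)·B] / sin δ = 0.7710·A + 0.7710·B in Cartesian coordinates,
giving P = (-0.1589, -0.7879, -0.5949), i.e. latitude -36.51°, longitude -101.40°.

-36.51°, -101.40°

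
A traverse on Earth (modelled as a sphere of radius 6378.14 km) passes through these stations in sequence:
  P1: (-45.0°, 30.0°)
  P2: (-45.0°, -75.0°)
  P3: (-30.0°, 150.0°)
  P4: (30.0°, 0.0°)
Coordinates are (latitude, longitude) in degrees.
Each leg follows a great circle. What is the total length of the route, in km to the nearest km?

35277 km

Leg P1→P2: central angle 1.1912 rad, distance 7597.3 km.
Leg P2→P3: central angle 1.6503 rad, distance 10526.1 km.
Leg P3→P4: central angle 2.6895 rad, distance 17153.8 km.
Total: 7597.3 + 10526.1 + 17153.8 ≈ 35277 km.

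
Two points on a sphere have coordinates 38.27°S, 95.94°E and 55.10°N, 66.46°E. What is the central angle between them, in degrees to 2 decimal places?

96.72°

In radians: φ₁ = -0.6679, φ₂ = 0.9617, Δλ = -29.480° = -0.5145 rad.
cos c = sin φ₁ sin φ₂ + cos φ₁ cos φ₂ cos Δλ = (-0.6194)(0.8202) + (0.7851)(0.5721)(0.8705) = -0.11694,
so c = arccos(-0.11694) = 1.68801 rad.
So the angular separation is 96.72°.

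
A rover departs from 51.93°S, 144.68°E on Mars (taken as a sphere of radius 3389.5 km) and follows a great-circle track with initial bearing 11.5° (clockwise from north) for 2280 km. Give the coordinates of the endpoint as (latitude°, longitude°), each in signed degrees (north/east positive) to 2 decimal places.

Angular distance δ = d/R = 2280/3389.5 = 0.67267 rad; initial bearing θ = 0.2007 rad.
sin φ₂ = sin φ₁ cos δ + cos φ₁ sin δ cos θ = (-0.7873)(0.7822) + (0.6166)(0.6231)(0.9799) = -0.2393, so φ₂ = -13.84°.
Δλ = atan2(sin θ sin δ cos φ₁, cos δ − sin φ₁ sin φ₂) = atan2(0.0766, 0.5938) = 7.350°.
λ₂ = 144.680° + 7.350° = 152.03°.

-13.84°, 152.03°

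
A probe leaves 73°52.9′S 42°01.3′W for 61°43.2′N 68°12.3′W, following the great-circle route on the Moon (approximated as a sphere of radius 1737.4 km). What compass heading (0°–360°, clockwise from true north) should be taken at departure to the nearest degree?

342°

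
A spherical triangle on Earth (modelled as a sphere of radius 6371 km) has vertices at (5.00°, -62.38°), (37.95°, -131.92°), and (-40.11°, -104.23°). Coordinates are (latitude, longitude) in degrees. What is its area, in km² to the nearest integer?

31603149 km²

Side lengths (central angles): a = 1.4325, b = 1.0340, c = 1.2364 rad; semiperimeter s = 1.8515.
By l'Huilier's theorem, tan(E/4) = √[tan(s/2) tan((s−a)/2) tan((s−b)/2) tan((s−c)/2)], giving spherical excess E = 0.7786 rad.
Area = E·R² = 0.7786 × (6371)² ≈ 31603149 km².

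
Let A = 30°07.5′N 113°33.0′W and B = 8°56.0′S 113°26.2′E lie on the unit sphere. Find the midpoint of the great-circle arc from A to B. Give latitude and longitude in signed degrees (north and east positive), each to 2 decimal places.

24.89°, 171.26°

The central angle between A and B is δ = 2.2927 rad.
With f = 0.5, the slerp weights are sin((1−f)δ)/sin δ = 1.2141 and sin(fδ)/sin δ = 1.2141.
Weighted sum of the unit vectors: (1.2141)·(-0.3456,-0.7929,0.5019) + (1.2141)·(-0.3929,0.9064,-0.1553) = (-0.8966, 0.1378, 0.4208).
Converting back: φ = atan2(z, √(x²+y²)) = 24.89°, λ = atan2(y, x) = 171.26°.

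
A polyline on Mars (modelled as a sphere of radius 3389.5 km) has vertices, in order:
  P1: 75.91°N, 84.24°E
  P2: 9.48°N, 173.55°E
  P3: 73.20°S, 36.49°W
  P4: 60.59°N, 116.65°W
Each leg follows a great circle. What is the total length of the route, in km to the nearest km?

20029 km

Leg P1→P2: central angle 1.4074 rad, distance 4770.5 km.
Leg P2→P3: central angle 1.9872 rad, distance 6735.6 km.
Leg P3→P4: central angle 2.5144 rad, distance 8522.6 km.
Total: 4770.5 + 6735.6 + 8522.6 ≈ 20029 km.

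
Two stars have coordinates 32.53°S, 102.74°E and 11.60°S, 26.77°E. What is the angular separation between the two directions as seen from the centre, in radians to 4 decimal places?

1.2573 rad

Let φ₁ = -0.5678 rad, φ₂ = -0.2025 rad, and Δλ = -1.3259 rad.
cos c = sin φ₁ sin φ₂ + cos φ₁ cos φ₂ cos Δλ = (-0.5377)(-0.2011) + (0.8431)(0.9796)(0.2424) = 0.30835,
so c = arccos(0.30835) = 1.25734 rad.
So the angular separation is 1.2573 rad.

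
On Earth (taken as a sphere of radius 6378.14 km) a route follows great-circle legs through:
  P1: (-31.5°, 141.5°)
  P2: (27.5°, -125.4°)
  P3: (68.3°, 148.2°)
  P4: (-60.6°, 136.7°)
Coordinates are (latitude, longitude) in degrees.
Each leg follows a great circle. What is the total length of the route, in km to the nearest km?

33267 km

Leg P1→P2: central angle 1.8568 rad, distance 11843.2 km.
Leg P2→P3: central angle 1.1045 rad, distance 7044.4 km.
Leg P3→P4: central angle 2.2544 rad, distance 14379.0 km.
Total: 11843.2 + 7044.4 + 14379.0 ≈ 33267 km.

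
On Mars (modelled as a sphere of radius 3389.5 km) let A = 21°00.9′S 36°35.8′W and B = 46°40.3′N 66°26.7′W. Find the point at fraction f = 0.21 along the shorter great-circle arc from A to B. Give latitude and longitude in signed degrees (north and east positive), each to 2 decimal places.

The central angle between A and B is δ = 1.2717 rad.
With f = 0.21, the slerp weights are sin((1−f)δ)/sin δ = 0.8832 and sin(fδ)/sin δ = 0.2761.
Weighted sum of the unit vectors: (0.8832)·(0.7495,-0.5565,-0.3586) + (0.2761)·(0.2742,-0.6290,0.7274) = (0.7376, -0.6652, -0.1158).
Converting back: φ = atan2(z, √(x²+y²)) = -6.65°, λ = atan2(y, x) = -42.04°.

-6.65°, -42.04°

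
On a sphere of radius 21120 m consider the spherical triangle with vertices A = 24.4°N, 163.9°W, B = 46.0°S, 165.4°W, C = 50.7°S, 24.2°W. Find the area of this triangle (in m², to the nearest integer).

Side lengths (central angles): a = 1.3554, b = 2.4335, c = 1.2289 rad; semiperimeter s = 2.5089.
By l'Huilier's theorem, tan(E/4) = √[tan(s/2) tan((s−a)/2) tan((s−b)/2) tan((s−c)/2)], giving spherical excess E = 0.9280 rad.
Area = E·R² = 0.9280 × (21120)² ≈ 413960433 m².

413960433 m²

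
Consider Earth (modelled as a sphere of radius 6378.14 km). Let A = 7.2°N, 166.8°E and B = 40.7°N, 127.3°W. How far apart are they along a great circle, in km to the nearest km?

7471 km

In radians: φ₁ = 0.1257, φ₂ = 0.7103, Δλ = 65.900° = 1.1502 rad.
cos c = sin φ₁ sin φ₂ + cos φ₁ cos φ₂ cos Δλ = (0.1253)(0.6521) + (0.9921)(0.7581)(0.4083) = 0.38886,
so c = arccos(0.38886) = 1.17140 rad.
Distance = R·c = 6378.14 × 1.1714 ≈ 7471 km.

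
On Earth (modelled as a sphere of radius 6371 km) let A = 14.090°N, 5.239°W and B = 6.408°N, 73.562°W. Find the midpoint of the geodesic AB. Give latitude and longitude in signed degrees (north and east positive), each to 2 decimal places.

Central angle δ = 1.1775 rad. Interpolating on the sphere with fraction f = 0.5:
P = [sin((1−f)δ)·A + sin(fδ)·B] / sin δ = 0.6012·A + 0.6012·B in Cartesian coordinates,
giving P = (0.7498, -0.6263, 0.2135), i.e. latitude 12.33°, longitude -39.87°.

12.33°, -39.87°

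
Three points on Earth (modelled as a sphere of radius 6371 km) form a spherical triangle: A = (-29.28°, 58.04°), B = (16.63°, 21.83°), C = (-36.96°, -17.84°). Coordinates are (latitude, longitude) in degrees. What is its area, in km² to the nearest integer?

Side lengths (central angles): a = 1.1404, b = 1.0882, c = 1.0070 rad; semiperimeter s = 1.6178.
By l'Huilier's theorem, tan(E/4) = √[tan(s/2) tan((s−a)/2) tan((s−b)/2) tan((s−c)/2)], giving spherical excess E = 0.5864 rad.
Area = E·R² = 0.5864 × (6371)² ≈ 23802473 km².

23802473 km²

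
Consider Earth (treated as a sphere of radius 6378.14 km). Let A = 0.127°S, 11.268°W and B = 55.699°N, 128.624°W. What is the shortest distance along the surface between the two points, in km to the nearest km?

In radians: φ₁ = -0.0022, φ₂ = 0.9721, Δλ = -117.356° = -2.0482 rad.
cos c = sin φ₁ sin φ₂ + cos φ₁ cos φ₂ cos Δλ = (-0.0022)(0.8261) + (1.0000)(0.5635)(-0.4595) = -0.26079,
so c = arccos(-0.26079) = 1.83463 rad.
Distance = R·c = 6378.14 × 1.8346 ≈ 11702 km.

11702 km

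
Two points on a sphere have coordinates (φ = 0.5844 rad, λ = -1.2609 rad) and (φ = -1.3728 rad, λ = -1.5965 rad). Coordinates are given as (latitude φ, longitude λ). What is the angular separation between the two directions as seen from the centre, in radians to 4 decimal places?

With latitudes φ₁ = 33.484°, φ₂ = -78.656° and longitude difference Δλ = -19.228°:
Haversine: a = sin²(Δφ/2) + cos φ₁ cos φ₂ sin²(Δλ/2) = 0.6884 + (0.8340)(0.1967)(0.0279) = 0.69301.
Central angle c = 2·arcsin(√a) = 1.96710 rad.
So the angular separation is 1.9671 rad.

1.9671 rad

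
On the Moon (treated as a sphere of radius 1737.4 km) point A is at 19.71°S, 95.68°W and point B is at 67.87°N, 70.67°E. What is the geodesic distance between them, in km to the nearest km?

3975 km

With latitudes φ₁ = -19.710°, φ₂ = 67.870° and longitude difference Δλ = 166.350°:
Haversine: a = sin²(Δφ/2) + cos φ₁ cos φ₂ sin²(Δλ/2) = 0.4789 + (0.9414)(0.3767)(0.9859) = 0.82852.
Central angle c = 2·arcsin(√a) = 2.28768 rad.
Distance = R·c = 1737.4 × 2.2877 ≈ 3975 km.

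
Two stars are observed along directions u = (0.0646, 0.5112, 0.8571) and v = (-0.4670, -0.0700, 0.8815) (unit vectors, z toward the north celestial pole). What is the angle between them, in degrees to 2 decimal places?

46.41°

u·v = 0.6896; |u| = 1.0001, |v| = 1.0000.
cos θ = (u·v)/(|u||v|) = 0.6895, so θ = 46.41°.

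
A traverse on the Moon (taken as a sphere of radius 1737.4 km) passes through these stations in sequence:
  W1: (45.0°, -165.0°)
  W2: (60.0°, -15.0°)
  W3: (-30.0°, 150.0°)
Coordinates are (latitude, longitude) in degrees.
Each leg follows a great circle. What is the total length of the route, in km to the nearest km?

Leg W1→W2: central angle 1.2596 rad, distance 2188.5 km.
Leg W2→W3: central angle 2.5892 rad, distance 4498.5 km.
Total: 2188.5 + 4498.5 ≈ 6687 km.

6687 km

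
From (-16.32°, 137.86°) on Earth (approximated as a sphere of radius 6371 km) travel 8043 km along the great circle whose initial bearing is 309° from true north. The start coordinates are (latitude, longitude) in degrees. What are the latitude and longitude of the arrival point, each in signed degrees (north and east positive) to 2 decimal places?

29.35°, 79.70°

Angular distance δ = d/R = 8043/6371 = 1.26244 rad; initial bearing θ = 5.3931 rad.
sin φ₂ = sin φ₁ cos δ + cos φ₁ sin δ cos θ = (-0.2810)(0.3035) + (0.9597)(0.9528)(0.6293) = 0.4902, so φ₂ = 29.35°.
Δλ = atan2(sin θ sin δ cos φ₁, cos δ − sin φ₁ sin φ₂) = atan2(-0.7107, 0.4412) = -58.164°.
λ₂ = 137.860° − 58.164° = 79.70°.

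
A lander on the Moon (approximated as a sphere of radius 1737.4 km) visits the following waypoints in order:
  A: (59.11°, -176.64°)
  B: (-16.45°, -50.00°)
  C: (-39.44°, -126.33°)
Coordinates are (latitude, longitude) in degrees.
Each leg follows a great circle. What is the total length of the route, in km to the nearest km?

Leg A→B: central angle 2.1375 rad, distance 3713.7 km.
Leg B→C: central angle 1.2079 rad, distance 2098.7 km.
Total: 3713.7 + 2098.7 ≈ 5812 km.

5812 km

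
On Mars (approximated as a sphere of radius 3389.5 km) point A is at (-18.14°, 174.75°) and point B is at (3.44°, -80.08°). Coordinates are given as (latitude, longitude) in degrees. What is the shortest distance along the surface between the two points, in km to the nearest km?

With latitudes φ₁ = -18.140°, φ₂ = 3.440° and longitude difference Δλ = 105.170°:
cos c = sin φ₁ sin φ₂ + cos φ₁ cos φ₂ cos Δλ = (-0.3113)(0.0600) + (0.9503)(0.9982)(-0.2617) = -0.26691,
so c = arccos(-0.26691) = 1.84098 rad.
Distance = R·c = 3389.5 × 1.8410 ≈ 6240 km.

6240 km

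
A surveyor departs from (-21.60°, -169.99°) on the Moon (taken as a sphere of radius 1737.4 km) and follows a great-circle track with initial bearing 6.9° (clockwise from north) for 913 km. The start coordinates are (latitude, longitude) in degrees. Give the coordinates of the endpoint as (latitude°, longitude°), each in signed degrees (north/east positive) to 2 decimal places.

8.31°, -166.50°

Angular distance δ = d/R = 913/1737.4 = 0.52550 rad; initial bearing θ = 0.1204 rad.
sin φ₂ = sin φ₁ cos δ + cos φ₁ sin δ cos θ = (-0.3681)(0.8651) + (0.9298)(0.5016)(0.9928) = 0.1446, so φ₂ = 8.31°.
Δλ = atan2(sin θ sin δ cos φ₁, cos δ − sin φ₁ sin φ₂) = atan2(0.0560, 0.9183) = 3.492°.
λ₂ = -169.990° + 3.492° = -166.50°.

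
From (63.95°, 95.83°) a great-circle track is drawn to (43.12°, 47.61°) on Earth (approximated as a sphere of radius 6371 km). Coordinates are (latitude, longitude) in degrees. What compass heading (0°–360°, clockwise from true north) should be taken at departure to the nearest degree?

With φ₁ = 1.1161, φ₂ = 0.7526, Δλ = -0.8416 rad, the forward-azimuth formula gives
θ = atan2( sin Δλ cos φ₂ , cos φ₁ sin φ₂ − sin φ₁ cos φ₂ cos Δλ ) = atan2(-0.5443, -0.1367) = -104.10°.
Adding 360° brings this into [0°, 360°): 256°.

256°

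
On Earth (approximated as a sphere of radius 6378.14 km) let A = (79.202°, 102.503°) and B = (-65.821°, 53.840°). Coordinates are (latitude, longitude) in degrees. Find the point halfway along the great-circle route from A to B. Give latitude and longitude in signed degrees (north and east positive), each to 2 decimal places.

7.24°, 68.62°

Central angle δ = 2.5782 rad. Interpolating on the sphere with fraction f = 0.5:
P = [sin((1−f)δ)·A + sin(fδ)·B] / sin δ = 1.7986·A + 1.7986·B in Cartesian coordinates,
giving P = (0.3617, 0.9237, 0.1259), i.e. latitude 7.24°, longitude 68.62°.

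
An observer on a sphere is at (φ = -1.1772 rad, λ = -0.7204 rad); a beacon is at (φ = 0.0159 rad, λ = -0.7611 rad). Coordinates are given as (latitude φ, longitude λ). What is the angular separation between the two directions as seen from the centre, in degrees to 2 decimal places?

68.38°

In radians: φ₁ = -1.1772, φ₂ = 0.0159, Δλ = -2.332° = -0.0407 rad.
cos c = sin φ₁ sin φ₂ + cos φ₁ cos φ₂ cos Δλ = (-0.9235)(0.0159) + (0.3835)(0.9999)(0.9992) = 0.36846,
so c = arccos(0.36846) = 1.19344 rad.
So the angular separation is 68.38°.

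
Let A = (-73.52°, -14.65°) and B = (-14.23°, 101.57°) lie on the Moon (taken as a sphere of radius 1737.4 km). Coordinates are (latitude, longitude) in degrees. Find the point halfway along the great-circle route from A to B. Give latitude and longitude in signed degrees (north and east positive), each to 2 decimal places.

-53.81°, 84.79°

The central angle between A and B is δ = 1.4563 rad.
With f = 0.5, the slerp weights are sin((1−f)δ)/sin δ = 0.6699 and sin(fδ)/sin δ = 0.6699.
Weighted sum of the unit vectors: (0.6699)·(0.2745,-0.0717,-0.9589) + (0.6699)·(-0.1944,0.9496,-0.2458) = (0.0536, 0.5881, -0.8070).
Converting back: φ = atan2(z, √(x²+y²)) = -53.81°, λ = atan2(y, x) = 84.79°.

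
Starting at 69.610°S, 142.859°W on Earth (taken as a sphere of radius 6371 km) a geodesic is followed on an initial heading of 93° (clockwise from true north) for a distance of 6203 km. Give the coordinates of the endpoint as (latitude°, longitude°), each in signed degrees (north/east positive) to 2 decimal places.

-32.83°, -63.51°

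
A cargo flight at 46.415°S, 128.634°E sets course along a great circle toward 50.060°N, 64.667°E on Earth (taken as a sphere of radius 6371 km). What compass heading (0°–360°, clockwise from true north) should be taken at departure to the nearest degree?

Δλ = -63.967° = -1.1164 rad.
y = sin Δλ · cos φ₂ = (-0.8985)(0.6420) = -0.5769
x = cos φ₁ sin φ₂ − sin φ₁ cos φ₂ cos Δλ = (0.6894)(0.7667) − (-0.7244)(0.6420)(0.4389) = 0.7327
θ = atan2(y, x) = -38.21°; adding 360° gives 322°.

322°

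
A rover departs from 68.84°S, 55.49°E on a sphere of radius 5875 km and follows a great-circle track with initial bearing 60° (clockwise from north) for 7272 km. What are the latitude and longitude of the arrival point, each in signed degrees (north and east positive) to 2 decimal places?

Angular distance δ = d/R = 7272/5875 = 1.23779 rad; initial bearing θ = 1.0472 rad.
sin φ₂ = sin φ₁ cos δ + cos φ₁ sin δ cos θ = (-0.9326)(0.3269) + (0.3610)(0.9451)(0.5000) = -0.1343, so φ₂ = -7.72°.
Δλ = atan2(sin θ sin δ cos φ₁, cos δ − sin φ₁ sin φ₂) = atan2(0.2954, 0.2017) = 55.683°.
λ₂ = 55.490° + 55.683° = 111.17°.

-7.72°, 111.17°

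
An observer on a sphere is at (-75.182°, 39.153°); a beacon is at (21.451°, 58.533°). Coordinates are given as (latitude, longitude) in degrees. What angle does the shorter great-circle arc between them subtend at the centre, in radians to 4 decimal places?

Let φ₁ = -1.3122 rad, φ₂ = 0.3744 rad, and Δλ = 0.3382 rad.
cos c = sin φ₁ sin φ₂ + cos φ₁ cos φ₂ cos Δλ = (-0.9667)(0.3657) + (0.2557)(0.9307)(0.9433) = -0.12900,
so c = arccos(-0.12900) = 1.70015 rad.
So the angular separation is 1.7002 rad.

1.7002 rad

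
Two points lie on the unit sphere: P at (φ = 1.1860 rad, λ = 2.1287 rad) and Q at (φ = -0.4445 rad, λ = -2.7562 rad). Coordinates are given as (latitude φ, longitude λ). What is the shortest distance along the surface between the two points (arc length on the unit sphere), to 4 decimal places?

1.9181

Let φ₁ = 1.1860 rad, φ₂ = -0.4445 rad, and Δλ = 1.3983 rad.
Haversine: a = sin²(Δφ/2) + cos φ₁ cos φ₂ sin²(Δλ/2) = 0.5298 + (0.3754)(0.9028)(0.4142) = 0.67019.
Central angle c = 2·arcsin(√a) = 1.91813 rad.
On the unit sphere the arc length equals the central angle: 1.9181.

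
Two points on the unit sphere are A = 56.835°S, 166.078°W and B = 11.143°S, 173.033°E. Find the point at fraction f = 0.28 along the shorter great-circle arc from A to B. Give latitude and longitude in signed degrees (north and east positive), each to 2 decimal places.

-44.45°, -174.91°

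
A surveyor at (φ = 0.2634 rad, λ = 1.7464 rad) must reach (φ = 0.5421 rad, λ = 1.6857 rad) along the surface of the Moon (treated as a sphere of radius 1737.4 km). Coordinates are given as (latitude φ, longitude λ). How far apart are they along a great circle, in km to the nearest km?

In radians: φ₁ = 0.2634, φ₂ = 0.5421, Δλ = -3.478° = -0.0607 rad.
Haversine: a = sin²(Δφ/2) + cos φ₁ cos φ₂ sin²(Δλ/2) = 0.0193 + (0.9655)(0.8566)(0.0009) = 0.02005.
Central angle c = 2·arcsin(√a) = 0.28418 rad.
Distance = R·c = 1737.4 × 0.2842 ≈ 494 km.

494 km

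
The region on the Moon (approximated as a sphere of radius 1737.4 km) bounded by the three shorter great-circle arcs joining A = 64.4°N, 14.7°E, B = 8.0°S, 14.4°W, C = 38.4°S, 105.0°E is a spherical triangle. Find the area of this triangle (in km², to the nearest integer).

6691222 km²

Side lengths (central angles): a = 1.8698, b = 2.1675, c = 1.3198 rad; semiperimeter s = 2.6785.
By l'Huilier's theorem, tan(E/4) = √[tan(s/2) tan((s−a)/2) tan((s−b)/2) tan((s−c)/2)], giving spherical excess E = 2.2167 rad.
Area = E·R² = 2.2167 × (1737.4)² ≈ 6691222 km².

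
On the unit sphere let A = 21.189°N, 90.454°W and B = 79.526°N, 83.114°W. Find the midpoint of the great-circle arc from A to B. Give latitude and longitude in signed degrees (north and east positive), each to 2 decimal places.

Central angle δ = 1.0198 rad. Interpolating on the sphere with fraction f = 0.5:
P = [sin((1−f)δ)·A + sin(fδ)·B] / sin δ = 0.5729·A + 0.5729·B in Cartesian coordinates,
giving P = (0.0083, -0.6375, 0.7704), i.e. latitude 50.39°, longitude -89.26°.

50.39°, -89.26°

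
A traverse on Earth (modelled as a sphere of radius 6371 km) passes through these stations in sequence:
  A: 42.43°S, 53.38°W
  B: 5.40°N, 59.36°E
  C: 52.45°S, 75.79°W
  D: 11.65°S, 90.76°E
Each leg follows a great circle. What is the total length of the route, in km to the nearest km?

38419 km

Leg A→B: central angle 1.9257 rad, distance 12268.9 km.
Leg B→C: central angle 2.0999 rad, distance 13378.5 km.
Leg C→D: central angle 2.0047 rad, distance 12772.0 km.
Total: 12268.9 + 13378.5 + 12772.0 ≈ 38419 km.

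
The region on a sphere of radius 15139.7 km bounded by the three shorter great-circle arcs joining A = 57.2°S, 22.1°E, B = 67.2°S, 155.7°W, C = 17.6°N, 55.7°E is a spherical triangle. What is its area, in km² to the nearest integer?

Side lengths (central angles): a = 2.2068, b = 1.3940, c = 0.9702 rad; semiperimeter s = 2.2855.
By l'Huilier's theorem, tan(E/4) = √[tan(s/2) tan((s−a)/2) tan((s−b)/2) tan((s−c)/2)], giving spherical excess E = 0.7062 rad.
Area = E·R² = 0.7062 × (15139.7)² ≈ 161875279 km².

161875279 km²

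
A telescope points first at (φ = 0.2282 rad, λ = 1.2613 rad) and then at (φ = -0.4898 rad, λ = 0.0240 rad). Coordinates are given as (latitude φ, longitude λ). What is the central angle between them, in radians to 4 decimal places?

1.3949 rad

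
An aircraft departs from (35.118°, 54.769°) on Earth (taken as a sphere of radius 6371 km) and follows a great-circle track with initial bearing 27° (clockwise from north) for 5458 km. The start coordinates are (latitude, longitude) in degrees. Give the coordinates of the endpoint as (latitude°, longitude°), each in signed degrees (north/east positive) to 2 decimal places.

68.05°, 121.38°

Angular distance δ = d/R = 5458/6371 = 0.85669 rad; initial bearing θ = 0.4712 rad.
sin φ₂ = sin φ₁ cos δ + cos φ₁ sin δ cos θ = (0.5753)(0.6549) + (0.8180)(0.7557)(0.8910) = 0.9275, so φ₂ = 68.05°.
Δλ = atan2(sin θ sin δ cos φ₁, cos δ − sin φ₁ sin φ₂) = atan2(0.2806, 0.1214) = 66.611°.
λ₂ = 54.769° + 66.611° = 121.38°.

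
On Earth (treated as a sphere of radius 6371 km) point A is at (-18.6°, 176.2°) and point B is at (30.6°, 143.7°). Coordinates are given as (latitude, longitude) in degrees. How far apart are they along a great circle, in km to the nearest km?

In radians: φ₁ = -0.3246, φ₂ = 0.5341, Δλ = -32.500° = -0.5672 rad.
Haversine: a = sin²(Δφ/2) + cos φ₁ cos φ₂ sin²(Δλ/2) = 0.1733 + (0.9478)(0.8607)(0.0783) = 0.23717.
Central angle c = 2·arcsin(√a) = 1.01730 rad.
Distance = R·c = 6371 × 1.0173 ≈ 6481 km.

6481 km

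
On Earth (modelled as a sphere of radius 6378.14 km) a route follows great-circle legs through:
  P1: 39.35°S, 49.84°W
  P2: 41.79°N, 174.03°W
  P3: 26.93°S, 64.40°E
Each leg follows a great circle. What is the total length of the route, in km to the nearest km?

Leg P1→P2: central angle 2.4136 rad, distance 15394.4 km.
Leg P2→P3: central angle 2.2782 rad, distance 14530.4 km.
Total: 15394.4 + 14530.4 ≈ 29925 km.

29925 km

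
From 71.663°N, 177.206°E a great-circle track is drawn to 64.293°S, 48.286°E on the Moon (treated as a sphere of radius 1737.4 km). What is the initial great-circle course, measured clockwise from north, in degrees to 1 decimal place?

265.8°

Δλ = -128.920° = -2.2501 rad.
y = sin Δλ · cos φ₂ = (-0.7780)(0.4338) = -0.3375
x = cos φ₁ sin φ₂ − sin φ₁ cos φ₂ cos Δλ = (0.3146)(-0.9010) − (0.9492)(0.4338)(-0.6282) = -0.0248
θ = atan2(y, x) = -94.20°; adding 360° gives 265.8°.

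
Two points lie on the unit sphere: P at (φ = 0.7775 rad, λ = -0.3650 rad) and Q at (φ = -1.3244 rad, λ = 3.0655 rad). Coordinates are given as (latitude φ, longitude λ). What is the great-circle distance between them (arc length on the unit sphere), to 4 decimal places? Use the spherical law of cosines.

In radians: φ₁ = 0.7775, φ₂ = -1.3244, Δλ = -163.447° = -2.8527 rad.
cos c = sin φ₁ sin φ₂ + cos φ₁ cos φ₂ cos Δλ = (0.7015)(-0.9698) + (0.7127)(0.2439)(-0.9586) = -0.84694,
so c = arccos(-0.84694) = 2.58099 rad.
On the unit sphere the arc length equals the central angle: 2.5810.

2.5810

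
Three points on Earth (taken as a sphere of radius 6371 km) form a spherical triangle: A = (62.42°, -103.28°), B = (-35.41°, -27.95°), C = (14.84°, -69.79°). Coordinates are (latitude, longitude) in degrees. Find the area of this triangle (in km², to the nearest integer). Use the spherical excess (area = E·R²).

11405541 km²

Side lengths (central angles): a = 1.1168, b = 0.9270, c = 2.0021 rad; semiperimeter s = 2.0229.
By l'Huilier's theorem, tan(E/4) = √[tan(s/2) tan((s−a)/2) tan((s−b)/2) tan((s−c)/2)], giving spherical excess E = 0.2810 rad.
Area = E·R² = 0.2810 × (6371)² ≈ 11405541 km².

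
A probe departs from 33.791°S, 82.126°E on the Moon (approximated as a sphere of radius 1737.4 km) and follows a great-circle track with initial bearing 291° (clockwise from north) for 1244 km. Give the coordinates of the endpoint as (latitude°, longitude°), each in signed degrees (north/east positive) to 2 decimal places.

-12.95°, 43.17°

Angular distance δ = d/R = 1244/1737.4 = 0.71601 rad; initial bearing θ = 5.0789 rad.
sin φ₂ = sin φ₁ cos δ + cos φ₁ sin δ cos θ = (-0.5562)(0.7544) + (0.8311)(0.6564)(0.3584) = -0.2241, so φ₂ = -12.95°.
Δλ = atan2(sin θ sin δ cos φ₁, cos δ − sin φ₁ sin φ₂) = atan2(-0.5093, 0.6298) = -38.960°.
λ₂ = 82.126° − 38.960° = 43.17°.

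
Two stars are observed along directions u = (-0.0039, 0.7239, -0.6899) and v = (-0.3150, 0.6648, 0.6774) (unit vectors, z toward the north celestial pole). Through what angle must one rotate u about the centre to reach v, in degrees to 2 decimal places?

u·v = 0.0151; |u| = 1.0000, |v| = 1.0000.
cos θ = (u·v)/(|u||v|) = 0.0151, so θ = 89.13°.

89.13°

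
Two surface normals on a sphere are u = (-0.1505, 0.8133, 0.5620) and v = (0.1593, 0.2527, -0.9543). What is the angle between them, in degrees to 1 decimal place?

u·v = -0.3548; |u| = 1.0000, |v| = 1.0000.
cos θ = (u·v)/(|u||v|) = -0.3548, so θ = 110.8°.

110.8°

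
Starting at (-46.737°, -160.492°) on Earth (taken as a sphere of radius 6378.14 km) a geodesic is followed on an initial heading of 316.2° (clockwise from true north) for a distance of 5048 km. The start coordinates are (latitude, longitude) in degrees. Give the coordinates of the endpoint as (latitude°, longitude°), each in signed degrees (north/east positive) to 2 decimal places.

Angular distance δ = d/R = 5048/6378.14 = 0.79145 rad; initial bearing θ = 5.5187 rad.
sin φ₂ = sin φ₁ cos δ + cos φ₁ sin δ cos θ = (-0.7282)(0.7028) + (0.6853)(0.7114)(0.7218) = -0.1599, so φ₂ = -9.20°.
Δλ = atan2(sin θ sin δ cos φ₁, cos δ − sin φ₁ sin φ₂) = atan2(-0.3374, 0.5864) = -29.920°.
λ₂ = -160.492° − 29.920° = -190.41° → 169.59° after wrapping to (−180°, 180°].

-9.20°, 169.59°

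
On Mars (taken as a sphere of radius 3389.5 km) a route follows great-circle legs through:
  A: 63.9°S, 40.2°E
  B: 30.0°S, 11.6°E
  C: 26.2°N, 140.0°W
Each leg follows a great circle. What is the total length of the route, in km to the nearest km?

Leg A→B: central angle 0.6705 rad, distance 2272.6 km.
Leg B→C: central angle 2.7005 rad, distance 9153.3 km.
Total: 2272.6 + 9153.3 ≈ 11426 km.

11426 km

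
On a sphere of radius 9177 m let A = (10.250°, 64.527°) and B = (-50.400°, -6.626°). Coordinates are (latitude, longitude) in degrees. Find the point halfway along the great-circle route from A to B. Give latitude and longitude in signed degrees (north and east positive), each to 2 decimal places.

-23.95°, 37.64°

The central angle between A and B is δ = 1.5052 rad.
With f = 0.5, the slerp weights are sin((1−f)δ)/sin δ = 0.6850 and sin(fδ)/sin δ = 0.6850.
Weighted sum of the unit vectors: (0.6850)·(0.4232,0.8884,0.1779) + (0.6850)·(0.6332,-0.0736,-0.7705) = (0.7236, 0.5582, -0.4059).
Converting back: φ = atan2(z, √(x²+y²)) = -23.95°, λ = atan2(y, x) = 37.64°.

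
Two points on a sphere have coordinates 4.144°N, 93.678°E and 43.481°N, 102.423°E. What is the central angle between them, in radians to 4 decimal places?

0.6997 rad

Let φ₁ = 0.0723 rad, φ₂ = 0.7589 rad, and Δλ = 0.1526 rad.
Haversine: a = sin²(Δφ/2) + cos φ₁ cos φ₂ sin²(Δλ/2) = 0.1133 + (0.9974)(0.7256)(0.0058) = 0.11749.
Central angle c = 2·arcsin(√a) = 0.69973 rad.
So the angular separation is 0.6997 rad.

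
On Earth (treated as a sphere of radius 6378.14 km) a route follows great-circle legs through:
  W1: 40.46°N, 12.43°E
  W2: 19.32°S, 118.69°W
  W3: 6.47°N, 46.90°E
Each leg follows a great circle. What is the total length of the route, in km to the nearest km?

32769 km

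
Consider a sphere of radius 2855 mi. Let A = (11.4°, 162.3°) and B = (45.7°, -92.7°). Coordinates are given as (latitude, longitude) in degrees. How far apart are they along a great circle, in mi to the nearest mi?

4587 mi

Let φ₁ = 0.1990 rad, φ₂ = 0.7976 rad, and Δλ = 1.8326 rad.
Haversine: a = sin²(Δφ/2) + cos φ₁ cos φ₂ sin²(Δλ/2) = 0.0870 + (0.9803)(0.6984)(0.6294) = 0.51787.
Central angle c = 2·arcsin(√a) = 1.60654 rad.
Distance = R·c = 2855 × 1.6065 ≈ 4587 mi.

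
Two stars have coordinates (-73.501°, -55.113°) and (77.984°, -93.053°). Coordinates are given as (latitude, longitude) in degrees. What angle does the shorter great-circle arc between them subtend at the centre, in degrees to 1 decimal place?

Let φ₁ = -1.2828 rad, φ₂ = 1.3611 rad, and Δλ = -0.6622 rad.
Haversine: a = sin²(Δφ/2) + cos φ₁ cos φ₂ sin²(Δλ/2) = 0.9393 + (0.2840)(0.2082)(0.1057) = 0.94559.
Central angle c = 2·arcsin(√a) = 2.67075 rad.
So the angular separation is 153.0°.

153.0°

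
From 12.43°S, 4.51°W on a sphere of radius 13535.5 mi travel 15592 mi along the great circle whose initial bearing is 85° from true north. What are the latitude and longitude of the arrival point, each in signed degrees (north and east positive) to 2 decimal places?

-0.56°, 61.01°

Angular distance δ = d/R = 15592/13535.5 = 1.15193 rad; initial bearing θ = 1.4835 rad.
sin φ₂ = sin φ₁ cos δ + cos φ₁ sin δ cos θ = (-0.2152)(0.4067) + (0.9766)(0.9136)(0.0872) = -0.0098, so φ₂ = -0.56°.
Δλ = atan2(sin θ sin δ cos φ₁, cos δ − sin φ₁ sin φ₂) = atan2(0.8887, 0.4046) = 65.522°.
λ₂ = -4.510° + 65.522° = 61.01°.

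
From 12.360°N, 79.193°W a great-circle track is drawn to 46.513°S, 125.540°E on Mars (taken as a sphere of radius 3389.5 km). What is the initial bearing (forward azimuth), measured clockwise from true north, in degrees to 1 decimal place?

206.6°

With φ₁ = 0.2157, φ₂ = -0.8118, Δλ = -2.7099 rad, the forward-azimuth formula gives
θ = atan2( sin Δλ cos φ₂ , cos φ₁ sin φ₂ − sin φ₁ cos φ₂ cos Δλ ) = atan2(-0.2879, -0.5749) = -153.40°.
Adding 360° brings this into [0°, 360°): 206.6°.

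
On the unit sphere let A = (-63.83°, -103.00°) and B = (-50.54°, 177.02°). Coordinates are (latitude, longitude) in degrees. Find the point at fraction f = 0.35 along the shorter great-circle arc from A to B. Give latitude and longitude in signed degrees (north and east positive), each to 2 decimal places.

Central angle δ = 0.7352 rad. Interpolating on the sphere with fraction f = 0.35:
P = [sin((1−f)δ)·A + sin(fδ)·B] / sin δ = 0.6857·A + 0.3794·B in Cartesian coordinates,
giving P = (-0.3088, -0.2821, -0.9083), i.e. latitude -65.27°, longitude -137.59°.

-65.27°, -137.59°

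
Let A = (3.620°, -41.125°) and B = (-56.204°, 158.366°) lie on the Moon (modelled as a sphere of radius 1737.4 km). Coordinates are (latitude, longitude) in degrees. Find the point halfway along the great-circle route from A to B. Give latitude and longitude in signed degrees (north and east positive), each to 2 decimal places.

The central angle between A and B is δ = 2.1844 rad.
With f = 0.5, the slerp weights are sin((1−f)δ)/sin δ = 1.0857 and sin(fδ)/sin δ = 1.0857.
Weighted sum of the unit vectors: (1.0857)·(0.7518,-0.6564,0.0631) + (1.0857)·(-0.5171,0.2051,-0.8310) = (0.2548, -0.4900, -0.8337).
Converting back: φ = atan2(z, √(x²+y²)) = -56.48°, λ = atan2(y, x) = -62.52°.

-56.48°, -62.52°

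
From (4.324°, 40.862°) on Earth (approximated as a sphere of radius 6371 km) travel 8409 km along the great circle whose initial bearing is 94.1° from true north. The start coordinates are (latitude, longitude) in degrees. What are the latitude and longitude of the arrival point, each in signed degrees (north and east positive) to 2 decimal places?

Angular distance δ = d/R = 8409/6371 = 1.31989 rad; initial bearing θ = 1.6424 rad.
sin φ₂ = sin φ₁ cos δ + cos φ₁ sin δ cos θ = (0.0754)(0.2483) + (0.9972)(0.9687)(-0.0715) = -0.0503, so φ₂ = -2.89°.
Δλ = atan2(sin θ sin δ cos φ₁, cos δ − sin φ₁ sin φ₂) = atan2(0.9635, 0.2521) = 75.338°.
λ₂ = 40.862° + 75.338° = 116.20°.

-2.89°, 116.20°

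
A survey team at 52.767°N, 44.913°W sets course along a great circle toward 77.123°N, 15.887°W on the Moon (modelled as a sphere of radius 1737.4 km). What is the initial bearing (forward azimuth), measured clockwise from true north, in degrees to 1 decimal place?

Δλ = 29.026° = 0.5066 rad.
y = sin Δλ · cos φ₂ = (0.4852)(0.2229) = 0.1081
x = cos φ₁ sin φ₂ − sin φ₁ cos φ₂ cos Δλ = (0.6051)(0.9749) − (0.7962)(0.2229)(0.8744) = 0.4347
θ = atan2(y, x) = 13.97°, so the bearing is 14.0°.

14.0°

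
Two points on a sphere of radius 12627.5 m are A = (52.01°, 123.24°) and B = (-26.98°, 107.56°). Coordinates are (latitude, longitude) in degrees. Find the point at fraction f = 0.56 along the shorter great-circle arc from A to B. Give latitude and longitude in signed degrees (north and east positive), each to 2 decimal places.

7.87°, 113.21°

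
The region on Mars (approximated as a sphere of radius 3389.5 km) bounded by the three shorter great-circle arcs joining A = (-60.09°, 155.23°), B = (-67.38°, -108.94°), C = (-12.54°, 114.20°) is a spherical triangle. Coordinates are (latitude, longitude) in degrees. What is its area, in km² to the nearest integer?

1155185 km²

Side lengths (central angles): a = 1.6444, b = 0.9820, c = 0.6751 rad; semiperimeter s = 1.6507.
By l'Huilier's theorem, tan(E/4) = √[tan(s/2) tan((s−a)/2) tan((s−b)/2) tan((s−c)/2)], giving spherical excess E = 0.1005 rad.
Area = E·R² = 0.1005 × (3389.5)² ≈ 1155185 km².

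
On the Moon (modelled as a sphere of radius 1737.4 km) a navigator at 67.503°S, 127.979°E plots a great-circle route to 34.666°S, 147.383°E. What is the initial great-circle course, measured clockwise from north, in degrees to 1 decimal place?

28.7°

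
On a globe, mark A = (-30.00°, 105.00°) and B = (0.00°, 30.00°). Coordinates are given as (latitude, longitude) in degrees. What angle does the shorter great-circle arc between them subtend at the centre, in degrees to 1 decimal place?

77.0°

In radians: φ₁ = -0.5236, φ₂ = 0.0000, Δλ = -75.000° = -1.3090 rad.
cos c = sin φ₁ sin φ₂ + cos φ₁ cos φ₂ cos Δλ = (-0.5000)(0.0000) + (0.8660)(1.0000)(0.2588) = 0.22414,
so c = arccos(0.22414) = 1.34473 rad.
So the angular separation is 77.0°.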